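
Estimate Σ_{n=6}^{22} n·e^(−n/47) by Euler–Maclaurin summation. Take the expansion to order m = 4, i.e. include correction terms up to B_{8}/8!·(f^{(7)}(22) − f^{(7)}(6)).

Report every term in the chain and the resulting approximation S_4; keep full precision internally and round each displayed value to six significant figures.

S_4 ≈ 171.186

The integral term ∫_6^22 x·e^(−x/47) dx = 161.694.
Endpoint term: (f(6) + f(22))/2 = (5.28092 + 13.7764)/2 = 9.52866.
Integral + boundary = 171.222.
Correction k=1: B_{2}/2! · (f^{(1)}(22) − f^{(1)}(6)) = 1/12 · (0.333085 − 0.767793) = -0.0362256.
After k=1: 171.186.
Correction k=2: B_{4}/4! · (f^{(3)}(22) − f^{(3)}(6)) = −1/720 · (0.000717739 − 0.00114445) = 5.92660e-07.
After k=2: 171.186.
Correction k=3: B_{6}/6! · (f^{(5)}(22) − f^{(5)}(6)) = 1/30240 · (5.81572e-07 − 8.78829e-07) = -9.82992e-12.
After k=3: 171.186.
Correction k=4: B_{8}/8! · (f^{(7)}(22) − f^{(7)}(6)) = −1/1209600 · (3.79461e-10 − 5.61146e-10) = 1.50203e-16.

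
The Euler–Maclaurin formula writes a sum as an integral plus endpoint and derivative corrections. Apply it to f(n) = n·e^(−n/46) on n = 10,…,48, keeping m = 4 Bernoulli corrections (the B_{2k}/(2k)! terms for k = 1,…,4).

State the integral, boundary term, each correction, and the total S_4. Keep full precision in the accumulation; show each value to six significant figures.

S_4 ≈ 562.080

The integral term ∫_10^48 x·e^(−x/46) dx = 549.657.
Boundary: ½(f(10) + f(48)) = ½(8.04615 + 16.9069) = 12.4765.
So far: 562.134.
k=1: B_{2}/(2)! × [f^{(1)}(48) − f^{(1)}(10)] = 1/12 × (-0.0153142 − 0.629699) = -0.0537511.
Partial sum through k=1: 562.080.
k=2: B_{4}/(4)! × [f^{(3)}(48) − f^{(3)}(10)] = −1/720 × (0.000325681 − 0.00105809) = 1.01724e-06.
Partial sum through k=2: 562.080.
k=3: B_{6}/(6)! × [f^{(5)}(48) − f^{(5)}(10)] = 1/30240 × (3.11247e-07 − 8.59452e-07) = -1.81285e-11.
Partial sum through k=3: 562.080.
k=4: B_{8}/(8)! × [f^{(7)}(48) − f^{(7)}(10)] = −1/1209600 × (2.21447e-10 − 5.76020e-10) = 2.93133e-16.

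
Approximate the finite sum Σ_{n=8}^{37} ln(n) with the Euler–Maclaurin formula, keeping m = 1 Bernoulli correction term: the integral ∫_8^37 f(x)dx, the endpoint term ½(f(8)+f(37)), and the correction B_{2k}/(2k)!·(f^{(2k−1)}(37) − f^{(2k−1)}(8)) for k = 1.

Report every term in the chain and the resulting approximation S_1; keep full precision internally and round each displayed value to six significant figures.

Integral: ∫_8^37 ln(x) dx = 87.9684.
Boundary: ½(f(8) + f(37)) = ½(2.07944 + 3.61092) = 2.84518.
So far: 90.8136.
Correction k=1: B_{2}/2! · (f^{(1)}(37) − f^{(1)}(8)) = 1/12 · (0.0270270 − 0.125000) = -0.00816441.

S_1 ≈ 90.8054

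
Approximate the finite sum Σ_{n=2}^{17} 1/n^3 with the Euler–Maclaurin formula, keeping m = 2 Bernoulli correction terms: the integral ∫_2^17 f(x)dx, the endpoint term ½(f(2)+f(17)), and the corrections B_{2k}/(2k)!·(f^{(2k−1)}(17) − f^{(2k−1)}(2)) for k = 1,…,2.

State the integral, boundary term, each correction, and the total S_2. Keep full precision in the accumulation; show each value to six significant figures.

S_2 ≈ 0.200192

∫_2^17 1/x^3 dx evaluates to 0.123270.
½[f(2) + f(17)] = ½[0.125000 + 0.000203542] = 0.0626018.
Running total after boundary: 0.185872.
Order-1 term: 1/12 · (-3.59191e-05 − (-0.187500)) = 0.0156220.
After k=1: 0.201494.
Order-2 term: −1/720 · (-2.48575e-06 − (-0.937500)) = -0.00130208.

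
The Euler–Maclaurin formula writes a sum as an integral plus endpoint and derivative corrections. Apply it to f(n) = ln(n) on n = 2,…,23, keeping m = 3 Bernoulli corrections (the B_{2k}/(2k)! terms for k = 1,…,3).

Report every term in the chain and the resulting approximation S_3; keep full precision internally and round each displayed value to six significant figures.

The integral term ∫_2^23 ln(x) dx = 49.7301.
Endpoint term: (f(2) + f(23))/2 = (0.693147 + 3.13549)/2 = 1.91432.
So far: 51.6444.
k=1: B_{2}/(2)! × [f^{(1)}(23) − f^{(1)}(2)] = 1/12 × (0.0434783 − 0.500000) = -0.0380435.
Running total after k=1: 51.6063.
k=2: B_{4}/(4)! × [f^{(3)}(23) − f^{(3)}(2)] = −1/720 × (0.000164379 − 0.250000) = 0.000346994.
Running total after k=2: 51.6067.
k=3: B_{6}/(6)! × [f^{(5)}(23) − f^{(5)}(2)] = 1/30240 × (3.72883e-06 − 0.750000) = -2.48015e-05.

S_3 ≈ 51.6067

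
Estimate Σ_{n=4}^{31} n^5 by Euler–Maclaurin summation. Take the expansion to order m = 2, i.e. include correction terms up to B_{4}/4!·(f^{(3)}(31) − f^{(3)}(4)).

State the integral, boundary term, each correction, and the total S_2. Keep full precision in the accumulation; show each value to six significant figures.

S_2 ≈ 1.62616e+08

Integral: ∫_4^31 x^5 dx = 1.47917e+08.
½[f(4) + f(31)] = ½[1024.00 + 2.86292e+07] = 1.43151e+07.
So far: 1.62232e+08.
k=1: B_{2}/(2)! × [f^{(1)}(31) − f^{(1)}(4)] = 1/12 × (4.61760e+06 − 1280.00) = 384694.
After k=1: 1.62616e+08.
k=2: B_{4}/(4)! × [f^{(3)}(31) − f^{(3)}(4)] = −1/720 × (57660.0 − 960.000) = -78.7500.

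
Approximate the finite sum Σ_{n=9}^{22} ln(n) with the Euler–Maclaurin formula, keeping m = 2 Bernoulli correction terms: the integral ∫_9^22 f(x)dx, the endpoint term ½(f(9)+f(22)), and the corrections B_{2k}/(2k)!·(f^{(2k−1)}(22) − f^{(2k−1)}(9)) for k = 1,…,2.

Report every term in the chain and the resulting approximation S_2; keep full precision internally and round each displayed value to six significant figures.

The integral term ∫_9^22 ln(x) dx = 35.2279.
½[f(9) + f(22)] = ½[2.19722 + 3.09104] = 2.64413.
Running total after boundary: 37.8720.
Correction k=1: B_{2}/2! · (f^{(1)}(22) − f^{(1)}(9)) = 1/12 · (0.0454545 − 0.111111) = -0.00547138.
After k=1: 37.8666.
Correction k=2: B_{4}/4! · (f^{(3)}(22) − f^{(3)}(9)) = −1/720 · (0.000187829 − 0.00274348) = 3.54952e-06.

S_2 ≈ 37.8666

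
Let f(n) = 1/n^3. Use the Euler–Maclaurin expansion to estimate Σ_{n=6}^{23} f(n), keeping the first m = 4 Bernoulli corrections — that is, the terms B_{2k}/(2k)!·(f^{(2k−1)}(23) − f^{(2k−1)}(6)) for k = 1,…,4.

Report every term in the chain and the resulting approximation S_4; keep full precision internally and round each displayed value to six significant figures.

The integral term ∫_6^23 1/x^3 dx = 0.0129437.
Boundary: ½(f(6) + f(23)) = ½(0.00462963 + 8.21895e-05) = 0.00235591.
Running total after boundary: 0.0152996.
Correction k=1: B_{2}/2! · (f^{(1)}(23) − f^{(1)}(6)) = 1/12 · (-1.07204e-05 − (-0.00231481)) = 0.000192008.
Partial sum through k=1: 0.0154916.
Correction k=2: B_{4}/4! · (f^{(3)}(23) − f^{(3)}(6)) = −1/720 · (-4.05307e-07 − (-0.00128601)) = -1.78556e-06.
Partial sum through k=2: 0.0154898.
Correction k=3: B_{6}/6! · (f^{(5)}(23) − f^{(5)}(6)) = 1/30240 · (-3.21794e-08 − (-0.00150034)) = 4.96135e-08.
Partial sum through k=3: 0.0154899.
Correction k=4: B_{8}/8! · (f^{(7)}(23) − f^{(7)}(6)) = −1/1209600 · (-4.37980e-09 − (-0.00300069)) = -2.48072e-09.

S_4 ≈ 0.0154899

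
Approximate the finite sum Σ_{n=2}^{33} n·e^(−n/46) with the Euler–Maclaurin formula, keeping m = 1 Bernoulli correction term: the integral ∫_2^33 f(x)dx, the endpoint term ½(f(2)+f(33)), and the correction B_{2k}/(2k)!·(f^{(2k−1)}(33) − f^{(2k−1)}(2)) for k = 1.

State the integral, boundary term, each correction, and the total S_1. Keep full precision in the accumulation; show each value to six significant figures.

Integral: ∫_2^33 x·e^(−x/46) dx = 340.579.
Boundary: ½(f(2) + f(33)) = ½(1.91491 + 16.1048) = 9.00984.
Running total after boundary: 349.589.
k=1: B_{2}/(2)! × [f^{(1)}(33) − f^{(1)}(2)] = 1/12 × (0.137920 − 0.915825) = -0.0648254.

S_1 ≈ 349.524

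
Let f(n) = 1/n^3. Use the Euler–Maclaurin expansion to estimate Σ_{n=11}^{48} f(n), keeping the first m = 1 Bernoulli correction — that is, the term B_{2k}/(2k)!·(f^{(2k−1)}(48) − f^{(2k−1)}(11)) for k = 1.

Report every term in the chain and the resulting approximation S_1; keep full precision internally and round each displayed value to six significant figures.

∫_11^48 1/x^3 dx evaluates to 0.00391522.
Endpoint term: (f(11) + f(48))/2 = (0.000751315 + 9.04225e-06)/2 = 0.000380179.
Integral + boundary = 0.00429540.
Correction k=1: B_{2}/2! · (f^{(1)}(48) − f^{(1)}(11)) = 1/12 · (-5.65140e-07 − (-0.000204904)) = 1.70282e-05.

S_1 ≈ 0.00431242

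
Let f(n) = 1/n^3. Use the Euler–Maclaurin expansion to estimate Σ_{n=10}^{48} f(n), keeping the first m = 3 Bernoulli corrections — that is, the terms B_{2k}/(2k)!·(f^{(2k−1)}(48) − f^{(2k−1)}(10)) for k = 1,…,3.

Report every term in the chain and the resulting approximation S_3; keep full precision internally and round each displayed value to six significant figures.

∫_10^48 1/x^3 dx evaluates to 0.00478299.
Endpoint term: (f(10) + f(48))/2 = (0.00100000 + 9.04225e-06)/2 = 0.000504521.
Integral + boundary = 0.00528751.
Correction k=1: B_{2}/2! · (f^{(1)}(48) − f^{(1)}(10)) = 1/12 · (-5.65140e-07 − (-0.000300000)) = 2.49529e-05.
After k=1: 0.00531246.
Correction k=2: B_{4}/4! · (f^{(3)}(48) − f^{(3)}(10)) = −1/720 · (-4.90573e-09 − (-6.00000e-05)) = -8.33265e-08.
After k=2: 0.00531238.
Correction k=3: B_{6}/6! · (f^{(5)}(48) − f^{(5)}(10)) = 1/30240 · (-8.94274e-11 − (-2.52000e-05)) = 8.33330e-10.

S_3 ≈ 0.00531238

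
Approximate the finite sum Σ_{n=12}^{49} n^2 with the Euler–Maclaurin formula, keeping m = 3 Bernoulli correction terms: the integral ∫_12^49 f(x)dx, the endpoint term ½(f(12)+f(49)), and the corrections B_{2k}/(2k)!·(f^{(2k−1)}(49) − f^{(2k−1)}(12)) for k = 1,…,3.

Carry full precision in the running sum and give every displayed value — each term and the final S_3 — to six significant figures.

S_3 ≈ 39919.0

The integral term ∫_12^49 x^2 dx = 38640.3.
Endpoint term: (f(12) + f(49))/2 = (144.000 + 2401.00)/2 = 1272.50.
Integral + boundary = 39912.8.
Correction k=1: B_{2}/2! · (f^{(1)}(49) − f^{(1)}(12)) = 1/12 · (98.0000 − 24.0000) = 6.16667.
Running total after k=1: 39919.0.
Correction k=2: B_{4}/4! · (f^{(3)}(49) − f^{(3)}(12)) = −1/720 · (0.00000 − 0.00000) = 0.00000.
Running total after k=2: 39919.0.
Correction k=3: B_{6}/6! · (f^{(5)}(49) − f^{(5)}(12)) = 1/30240 · (0.00000 − 0.00000) = 0.00000.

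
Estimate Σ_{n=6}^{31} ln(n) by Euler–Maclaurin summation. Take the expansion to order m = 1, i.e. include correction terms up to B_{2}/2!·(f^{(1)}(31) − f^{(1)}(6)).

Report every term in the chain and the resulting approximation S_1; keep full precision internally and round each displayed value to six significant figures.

S_1 ≈ 73.3047

The integral term ∫_6^31 ln(x) dx = 70.7030.
Endpoint term: (f(6) + f(31))/2 = (1.79176 + 3.43399)/2 = 2.61287.
Integral + boundary = 73.3159.
k=1: B_{2}/(2)! × [f^{(1)}(31) − f^{(1)}(6)] = 1/12 × (0.0322581 − 0.166667) = -0.0112007.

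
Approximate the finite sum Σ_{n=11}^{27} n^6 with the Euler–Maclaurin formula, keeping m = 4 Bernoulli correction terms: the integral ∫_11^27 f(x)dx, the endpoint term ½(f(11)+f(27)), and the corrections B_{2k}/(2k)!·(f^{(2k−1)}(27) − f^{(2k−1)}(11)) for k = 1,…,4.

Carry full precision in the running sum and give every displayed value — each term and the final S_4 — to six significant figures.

Integral: ∫_11^27 x^6 dx = 1.49155e+09.
½[f(11) + f(27)] = ½[1.77156e+06 + 3.87420e+08] = 1.94596e+08.
Running total after boundary: 1.68615e+09.
Order-1 term: 1/12 · (8.60934e+07 − 966306) = 7.09393e+06.
Running total after k=1: 1.69324e+09.
Order-2 term: −1/720 · (2.36196e+06 − 159720) = -3058.67.
Running total after k=2: 1.69324e+09.
Order-3 term: 1/30240 · (19440.0 − 7920.00) = 0.380952.
Running total after k=3: 1.69324e+09.
Order-4 term: −1/1209600 · (0.00000 − 0.00000) = 0.00000.

S_4 ≈ 1.69324e+09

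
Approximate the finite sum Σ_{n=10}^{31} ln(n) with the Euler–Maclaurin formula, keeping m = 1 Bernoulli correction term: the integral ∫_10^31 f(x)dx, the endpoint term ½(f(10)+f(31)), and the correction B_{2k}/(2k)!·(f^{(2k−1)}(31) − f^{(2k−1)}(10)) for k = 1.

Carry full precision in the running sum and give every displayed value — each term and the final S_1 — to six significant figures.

Integral: ∫_10^31 ln(x) dx = 62.4278.
Boundary: ½(f(10) + f(31)) = ½(2.30259 + 3.43399) = 2.86829.
So far: 65.2960.
k=1: B_{2}/(2)! × [f^{(1)}(31) − f^{(1)}(10)] = 1/12 × (0.0322581 − 0.100000) = -0.00564516.

S_1 ≈ 65.2904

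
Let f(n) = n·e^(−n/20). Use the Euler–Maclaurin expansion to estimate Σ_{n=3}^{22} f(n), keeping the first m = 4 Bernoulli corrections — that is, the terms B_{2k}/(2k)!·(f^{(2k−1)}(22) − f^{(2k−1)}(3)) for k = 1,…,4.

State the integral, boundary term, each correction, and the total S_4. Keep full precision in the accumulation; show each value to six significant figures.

S_4 ≈ 121.203

∫_3^22 x·e^(−x/20) dx evaluates to 116.314.
Boundary: ½(f(3) + f(22)) = ½(2.58212 + 7.32316) = 4.95264.
So far: 121.267.
Correction k=1: B_{2}/2! · (f^{(1)}(22) − f^{(1)}(3)) = 1/12 · (-0.0332871 − 0.731602) = -0.0637407.
Running total after k=1: 121.203.
Correction k=2: B_{4}/4! · (f^{(3)}(22) − f^{(3)}(3)) = −1/720 · (0.00158114 − 0.00613254) = 6.32140e-06.
Running total after k=2: 121.203.
Correction k=3: B_{6}/6! · (f^{(5)}(22) − f^{(5)}(3)) = 1/30240 · (8.11373e-06 − 2.60902e-05) = -5.94460e-10.
Running total after k=3: 121.203.
Correction k=4: B_{8}/8! · (f^{(7)}(22) − f^{(7)}(3)) = −1/1209600 · (3.06866e-08 − 9.21227e-08) = 5.07904e-14.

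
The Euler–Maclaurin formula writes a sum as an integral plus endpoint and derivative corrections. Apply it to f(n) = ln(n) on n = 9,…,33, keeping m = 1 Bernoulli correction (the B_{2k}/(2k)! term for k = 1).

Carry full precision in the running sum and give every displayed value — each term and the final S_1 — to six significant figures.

∫_9^33 ln(x) dx evaluates to 71.6097.
Boundary: ½(f(9) + f(33)) = ½(2.19722 + 3.49651) = 2.84687.
So far: 74.4566.
Correction k=1: B_{2}/2! · (f^{(1)}(33) − f^{(1)}(9)) = 1/12 · (0.0303030 − 0.111111) = -0.00673401.

S_1 ≈ 74.4499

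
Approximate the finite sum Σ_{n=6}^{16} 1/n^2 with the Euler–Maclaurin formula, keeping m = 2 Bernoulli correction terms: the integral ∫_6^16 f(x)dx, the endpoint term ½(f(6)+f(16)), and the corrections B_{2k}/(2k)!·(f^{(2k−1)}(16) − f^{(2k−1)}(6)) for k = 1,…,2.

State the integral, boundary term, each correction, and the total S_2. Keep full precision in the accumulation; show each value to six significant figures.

Integral: ∫_6^16 1/x^2 dx = 0.104167.
Boundary: ½(f(6) + f(16)) = ½(0.0277778 + 0.00390625) = 0.0158420.
Running total after boundary: 0.120009.
Correction k=1: B_{2}/2! · (f^{(1)}(16) − f^{(1)}(6)) = 1/12 · (-0.000488281 − (-0.00925926)) = 0.000730915.
Running total after k=1: 0.120740.
Correction k=2: B_{4}/4! · (f^{(3)}(16) − f^{(3)}(6)) = −1/720 · (-2.28882e-05 − (-0.00308642)) = -4.25490e-06.

S_2 ≈ 0.120735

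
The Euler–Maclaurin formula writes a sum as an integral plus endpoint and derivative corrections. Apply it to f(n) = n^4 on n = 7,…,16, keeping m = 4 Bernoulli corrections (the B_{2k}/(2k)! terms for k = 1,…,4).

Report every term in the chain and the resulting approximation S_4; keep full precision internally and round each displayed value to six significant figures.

S_4 ≈ 241573

The integral term ∫_7^16 x^4 dx = 206354.
½[f(7) + f(16)] = ½[2401.00 + 65536.0] = 33968.5.
Integral + boundary = 240322.
Correction k=1: B_{2}/2! · (f^{(1)}(16) − f^{(1)}(7)) = 1/12 · (16384.0 − 1372.00) = 1251.00.
After k=1: 241573.
Correction k=2: B_{4}/4! · (f^{(3)}(16) − f^{(3)}(7)) = −1/720 · (384.000 − 168.000) = -0.300000.
After k=2: 241573.
Correction k=3: B_{6}/6! · (f^{(5)}(16) − f^{(5)}(7)) = 1/30240 · (0.00000 − 0.00000) = 0.00000.
After k=3: 241573.
Correction k=4: B_{8}/8! · (f^{(7)}(16) − f^{(7)}(7)) = −1/1209600 · (0.00000 − 0.00000) = 0.00000.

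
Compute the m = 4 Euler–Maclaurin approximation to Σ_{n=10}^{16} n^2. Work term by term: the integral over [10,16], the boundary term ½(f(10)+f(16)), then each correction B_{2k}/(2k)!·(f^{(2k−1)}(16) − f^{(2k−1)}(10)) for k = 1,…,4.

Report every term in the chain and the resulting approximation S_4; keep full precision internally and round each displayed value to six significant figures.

S_4 ≈ 1211.00

Integral: ∫_10^16 x^2 dx = 1032.00.
Endpoint term: (f(10) + f(16))/2 = (100.000 + 256.000)/2 = 178.000.
So far: 1210.00.
Correction k=1: B_{2}/2! · (f^{(1)}(16) − f^{(1)}(10)) = 1/12 · (32.0000 − 20.0000) = 1.00000.
Running total after k=1: 1211.00.
Correction k=2: B_{4}/4! · (f^{(3)}(16) − f^{(3)}(10)) = −1/720 · (0.00000 − 0.00000) = 0.00000.
Running total after k=2: 1211.00.
Correction k=3: B_{6}/6! · (f^{(5)}(16) − f^{(5)}(10)) = 1/30240 · (0.00000 − 0.00000) = 0.00000.
Running total after k=3: 1211.00.
Correction k=4: B_{8}/8! · (f^{(7)}(16) − f^{(7)}(10)) = −1/1209600 · (0.00000 − 0.00000) = 0.00000.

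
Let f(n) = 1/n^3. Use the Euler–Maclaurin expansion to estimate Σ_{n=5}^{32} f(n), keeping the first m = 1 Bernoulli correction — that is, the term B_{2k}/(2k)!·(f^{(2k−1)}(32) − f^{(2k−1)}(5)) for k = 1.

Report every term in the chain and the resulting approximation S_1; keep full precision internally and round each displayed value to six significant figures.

S_1 ≈ 0.0239267

Integral: ∫_5^32 1/x^3 dx = 0.0195117.
½[f(5) + f(32)] = ½[0.00800000 + 3.05176e-05] = 0.00401526.
So far: 0.0235270.
Correction k=1: B_{2}/2! · (f^{(1)}(32) − f^{(1)}(5)) = 1/12 · (-2.86102e-06 − (-0.00480000)) = 0.000399762.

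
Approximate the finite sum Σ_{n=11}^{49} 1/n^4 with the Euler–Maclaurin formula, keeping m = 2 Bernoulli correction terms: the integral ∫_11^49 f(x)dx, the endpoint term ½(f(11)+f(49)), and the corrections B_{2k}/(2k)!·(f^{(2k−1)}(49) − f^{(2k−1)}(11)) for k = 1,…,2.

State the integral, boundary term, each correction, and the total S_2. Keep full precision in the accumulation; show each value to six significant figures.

∫_11^49 1/x^4 dx evaluates to 0.000247605.
½[f(11) + f(49)] = ½[6.83013e-05 + 1.73467e-07] = 3.42374e-05.
Integral + boundary = 0.000281842.
Correction k=1: B_{2}/2! · (f^{(1)}(49) − f^{(1)}(11)) = 1/12 · (-1.41605e-08 − (-2.48369e-05)) = 2.06856e-06.
Partial sum through k=1: 0.000283911.
Correction k=2: B_{4}/4! · (f^{(3)}(49) − f^{(3)}(11)) = −1/720 · (-1.76933e-10 − (-6.15790e-06)) = -8.55239e-09.

S_2 ≈ 0.000283902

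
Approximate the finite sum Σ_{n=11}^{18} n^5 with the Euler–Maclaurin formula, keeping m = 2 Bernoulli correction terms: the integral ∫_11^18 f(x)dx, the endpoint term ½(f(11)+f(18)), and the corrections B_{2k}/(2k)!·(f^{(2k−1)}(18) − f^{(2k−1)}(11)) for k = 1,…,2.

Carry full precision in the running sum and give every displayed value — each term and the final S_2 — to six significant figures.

S_2 ≈ 6.43638e+06

The integral term ∫_11^18 x^5 dx = 5.37344e+06.
Endpoint term: (f(11) + f(18))/2 = (161051 + 1.88957e+06)/2 = 1.02531e+06.
Running total after boundary: 6.39875e+06.
k=1: B_{2}/(2)! × [f^{(1)}(18) − f^{(1)}(11)] = 1/12 × (524880 − 73205.0) = 37639.6.
After k=1: 6.43639e+06.
k=2: B_{4}/(4)! × [f^{(3)}(18) − f^{(3)}(11)] = −1/720 × (19440.0 − 7260.00) = -16.9167.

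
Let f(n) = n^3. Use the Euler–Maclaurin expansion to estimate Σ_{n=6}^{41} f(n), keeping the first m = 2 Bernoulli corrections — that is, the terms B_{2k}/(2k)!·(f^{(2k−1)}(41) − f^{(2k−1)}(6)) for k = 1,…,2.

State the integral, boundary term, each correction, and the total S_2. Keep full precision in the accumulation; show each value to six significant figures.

∫_6^41 x^3 dx evaluates to 706116.
Boundary: ½(f(6) + f(41)) = ½(216.000 + 68921.0) = 34568.5.
Integral + boundary = 740685.
Order-1 term: 1/12 · (5043.00 − 108.000) = 411.250.
Running total after k=1: 741096.
Order-2 term: −1/720 · (6.00000 − 6.00000) = 0.00000.

S_2 ≈ 741096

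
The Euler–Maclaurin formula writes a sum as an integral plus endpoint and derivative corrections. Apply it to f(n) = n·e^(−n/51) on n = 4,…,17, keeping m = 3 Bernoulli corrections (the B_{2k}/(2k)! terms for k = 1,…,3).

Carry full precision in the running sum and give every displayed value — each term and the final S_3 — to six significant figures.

S_3 ≈ 116.384

∫_4^17 x·e^(−x/51) dx evaluates to 108.476.
Endpoint term: (f(4) + f(17))/2 = (3.69826 + 12.1810)/2 = 7.93965.
Integral + boundary = 116.415.
Order-1 term: 1/12 · (0.477688 − 0.852051) = -0.0311969.
After k=1: 116.384.
Order-2 term: −1/720 · (0.000734621 − 0.00103852) = 4.22077e-07.
After k=2: 116.384.
Order-3 term: 1/30240 · (4.94267e-07 − 6.72606e-07) = -5.89746e-12.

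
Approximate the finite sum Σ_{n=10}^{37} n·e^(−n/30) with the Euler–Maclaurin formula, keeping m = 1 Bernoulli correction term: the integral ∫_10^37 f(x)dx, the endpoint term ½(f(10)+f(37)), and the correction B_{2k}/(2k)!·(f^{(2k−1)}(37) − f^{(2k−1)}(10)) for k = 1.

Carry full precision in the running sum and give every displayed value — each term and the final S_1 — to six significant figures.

S_1 ≈ 283.211

∫_10^37 x·e^(−x/30) dx evaluates to 274.285.
Boundary: ½(f(10) + f(37)) = ½(7.16531 + 10.7788) = 8.97207.
Integral + boundary = 283.257.
Order-1 term: 1/12 · (-0.0679746 − 0.477688) = -0.0454718.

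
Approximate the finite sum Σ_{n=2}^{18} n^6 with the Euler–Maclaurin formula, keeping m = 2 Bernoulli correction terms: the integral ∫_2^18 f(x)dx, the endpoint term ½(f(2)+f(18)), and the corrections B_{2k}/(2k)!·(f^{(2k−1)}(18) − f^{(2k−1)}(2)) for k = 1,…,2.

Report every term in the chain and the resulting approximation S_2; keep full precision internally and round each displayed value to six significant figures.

Integral: ∫_2^18 x^6 dx = 8.74600e+07.
½[f(2) + f(18)] = ½[64.0000 + 3.40122e+07] = 1.70061e+07.
So far: 1.04466e+08.
k=1: B_{2}/(2)! × [f^{(1)}(18) − f^{(1)}(2)] = 1/12 × (1.13374e+07 − 192.000) = 944768.
After k=1: 1.05411e+08.
k=2: B_{4}/(4)! × [f^{(3)}(18) − f^{(3)}(2)] = −1/720 × (699840 − 960.000) = -970.667.

S_2 ≈ 1.05410e+08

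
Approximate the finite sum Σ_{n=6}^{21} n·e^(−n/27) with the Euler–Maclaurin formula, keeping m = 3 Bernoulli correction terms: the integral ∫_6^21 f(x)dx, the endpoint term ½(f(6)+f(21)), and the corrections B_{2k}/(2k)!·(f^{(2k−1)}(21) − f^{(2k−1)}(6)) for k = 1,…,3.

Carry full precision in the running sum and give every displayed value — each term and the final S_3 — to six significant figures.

Integral: ∫_6^21 x·e^(−x/27) dx = 118.041.
Boundary: ½(f(6) + f(21)) = ½(4.80442 + 9.64794) = 7.22618.
Running total after boundary: 125.267.
k=1: B_{2}/(2)! × [f^{(1)}(21) − f^{(1)}(6)] = 1/12 × (0.102095 − 0.622796) = -0.0433918.
After k=1: 125.224.
k=2: B_{4}/(4)! × [f^{(3)}(21) − f^{(3)}(6)] = −1/720 × (0.00140048 − 0.00305113) = 2.29257e-06.
After k=2: 125.224.
k=3: B_{6}/(6)! × [f^{(5)}(21) − f^{(5)}(6)] = 1/30240 × (3.65007e-06 − 7.19881e-06) = -1.17353e-10.

S_3 ≈ 125.224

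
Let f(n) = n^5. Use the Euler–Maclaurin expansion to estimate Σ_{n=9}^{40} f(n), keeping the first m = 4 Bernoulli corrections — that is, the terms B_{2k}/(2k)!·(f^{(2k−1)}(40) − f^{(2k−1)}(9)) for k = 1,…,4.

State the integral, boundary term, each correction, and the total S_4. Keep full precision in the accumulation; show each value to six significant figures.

∫_9^40 x^5 dx evaluates to 6.82578e+08.
½[f(9) + f(40)] = ½[59049.0 + 1.02400e+08] = 5.12295e+07.
Integral + boundary = 7.33808e+08.
k=1: B_{2}/(2)! × [f^{(1)}(40) − f^{(1)}(9)] = 1/12 × (1.28000e+07 − 32805.0) = 1.06393e+06.
Running total after k=1: 7.34872e+08.
k=2: B_{4}/(4)! × [f^{(3)}(40) − f^{(3)}(9)] = −1/720 × (96000.0 − 4860.00) = -126.583.
Running total after k=2: 7.34871e+08.
k=3: B_{6}/(6)! × [f^{(5)}(40) − f^{(5)}(9)] = 1/30240 × (120.000 − 120.000) = 0.00000.
Running total after k=3: 7.34871e+08.
k=4: B_{8}/(8)! × [f^{(7)}(40) − f^{(7)}(9)] = −1/1209600 × (0.00000 − 0.00000) = 0.00000.

S_4 ≈ 7.34871e+08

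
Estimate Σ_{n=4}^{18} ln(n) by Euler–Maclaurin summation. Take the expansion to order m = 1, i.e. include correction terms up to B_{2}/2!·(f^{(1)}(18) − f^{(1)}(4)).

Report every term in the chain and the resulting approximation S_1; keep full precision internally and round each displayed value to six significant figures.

S_1 ≈ 34.6036

The integral term ∫_4^18 ln(x) dx = 32.4815.
Boundary: ½(f(4) + f(18)) = ½(1.38629 + 2.89037) = 2.13833.
So far: 34.6198.
Correction k=1: B_{2}/2! · (f^{(1)}(18) − f^{(1)}(4)) = 1/12 · (0.0555556 − 0.250000) = -0.0162037.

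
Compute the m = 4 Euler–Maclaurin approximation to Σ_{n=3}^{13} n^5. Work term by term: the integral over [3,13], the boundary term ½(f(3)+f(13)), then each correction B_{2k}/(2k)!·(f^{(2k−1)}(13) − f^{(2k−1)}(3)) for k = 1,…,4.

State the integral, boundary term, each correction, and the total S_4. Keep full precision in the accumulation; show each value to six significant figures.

The integral term ∫_3^13 x^5 dx = 804347.
Boundary: ½(f(3) + f(13)) = ½(243.000 + 371293) = 185768.
So far: 990115.
k=1: B_{2}/(2)! × [f^{(1)}(13) − f^{(1)}(3)] = 1/12 × (142805 − 405.000) = 11866.7.
After k=1: 1.00198e+06.
k=2: B_{4}/(4)! × [f^{(3)}(13) − f^{(3)}(3)] = −1/720 × (10140.0 − 540.000) = -13.3333.
After k=2: 1.00197e+06.
k=3: B_{6}/(6)! × [f^{(5)}(13) − f^{(5)}(3)] = 1/30240 × (120.000 − 120.000) = 0.00000.
After k=3: 1.00197e+06.
k=4: B_{8}/(8)! × [f^{(7)}(13) − f^{(7)}(3)] = −1/1209600 × (0.00000 − 0.00000) = 0.00000.

S_4 ≈ 1.00197e+06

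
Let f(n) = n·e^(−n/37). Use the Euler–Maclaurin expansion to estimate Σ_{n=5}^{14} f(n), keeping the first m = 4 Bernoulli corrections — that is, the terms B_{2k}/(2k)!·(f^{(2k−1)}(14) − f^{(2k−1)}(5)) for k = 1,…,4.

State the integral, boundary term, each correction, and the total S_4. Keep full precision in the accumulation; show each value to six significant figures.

∫_5^14 x·e^(−x/37) dx evaluates to 65.0303.
Endpoint term: (f(5) + f(14))/2 = (4.36799 + 9.58960)/2 = 6.97879.
Running total after boundary: 72.0091.
Correction k=1: B_{2}/2! · (f^{(1)}(14) − f^{(1)}(5)) = 1/12 · (0.425793 − 0.755544) = -0.0274793.
After k=1: 71.9816.
Correction k=2: B_{4}/4! · (f^{(3)}(14) − f^{(3)}(5)) = −1/720 · (0.00131171 − 0.00182815) = 7.17276e-07.
After k=2: 71.9816.
Correction k=3: B_{6}/6! · (f^{(5)}(14) − f^{(5)}(5)) = 1/30240 · (1.68912e-06 − 2.26765e-06) = -1.91313e-11.
After k=3: 71.9816.
Correction k=4: B_{8}/8! · (f^{(7)}(14) − f^{(7)}(5)) = −1/1209600 · (1.76777e-09 − 2.33740e-09) = 4.70923e-16.

S_4 ≈ 71.9816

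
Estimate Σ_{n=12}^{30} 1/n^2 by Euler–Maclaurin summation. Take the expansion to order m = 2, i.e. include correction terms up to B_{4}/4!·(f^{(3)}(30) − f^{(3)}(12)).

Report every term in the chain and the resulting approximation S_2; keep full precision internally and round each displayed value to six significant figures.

The integral term ∫_12^30 1/x^2 dx = 0.0500000.
Endpoint term: (f(12) + f(30))/2 = (0.00694444 + 0.00111111)/2 = 0.00402778.
Integral + boundary = 0.0540278.
Order-1 term: 1/12 · (-7.40741e-05 − (-0.00115741)) = 9.02778e-05.
After k=1: 0.0541181.
Order-2 term: −1/720 · (-9.87654e-07 − (-9.64506e-05)) = -1.32587e-07.

S_2 ≈ 0.0541179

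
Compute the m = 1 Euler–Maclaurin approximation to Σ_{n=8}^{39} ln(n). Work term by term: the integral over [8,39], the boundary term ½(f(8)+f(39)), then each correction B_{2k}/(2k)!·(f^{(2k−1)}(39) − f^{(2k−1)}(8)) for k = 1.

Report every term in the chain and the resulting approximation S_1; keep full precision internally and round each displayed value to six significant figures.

∫_8^39 ln(x) dx evaluates to 95.2434.
½[f(8) + f(39)] = ½[2.07944 + 3.66356] = 2.87150.
Integral + boundary = 98.1149.
k=1: B_{2}/(2)! × [f^{(1)}(39) − f^{(1)}(8)] = 1/12 × (0.0256410 − 0.125000) = -0.00827991.

S_1 ≈ 98.1066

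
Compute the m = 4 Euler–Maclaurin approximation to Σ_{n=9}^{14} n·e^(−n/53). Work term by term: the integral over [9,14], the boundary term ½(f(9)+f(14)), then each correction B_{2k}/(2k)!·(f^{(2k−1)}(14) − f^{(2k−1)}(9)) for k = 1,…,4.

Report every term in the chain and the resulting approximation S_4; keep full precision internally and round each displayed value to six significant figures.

S_4 ≈ 55.3042

Integral: ∫_9^14 x·e^(−x/53) dx = 46.1433.
Endpoint term: (f(9) + f(14))/2 = (7.59442 + 10.7500)/2 = 9.17221.
Integral + boundary = 55.3155.
Order-1 term: 1/12 · (0.565027 − 0.700533) = -0.0112922.
After k=1: 55.3042.
Order-2 term: −1/720 · (0.000747861 − 0.000850189) = 1.42122e-07.
After k=2: 55.3042.
Order-3 term: 1/30240 · (4.60866e-07 − 5.16550e-07) = -1.84139e-12.
After k=3: 55.3042.
Order-4 term: −1/1209600 · (2.33355e-10 − 2.60034e-10) = 2.20553e-17.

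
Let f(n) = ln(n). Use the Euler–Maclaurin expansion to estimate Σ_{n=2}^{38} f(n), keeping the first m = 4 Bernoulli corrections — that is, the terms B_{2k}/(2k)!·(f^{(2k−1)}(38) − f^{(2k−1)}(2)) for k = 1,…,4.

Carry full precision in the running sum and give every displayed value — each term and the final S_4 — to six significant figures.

S_4 ≈ 102.968

∫_2^38 ln(x) dx evaluates to 100.842.
Boundary: ½(f(2) + f(38)) = ½(0.693147 + 3.63759) = 2.16537.
Running total after boundary: 103.007.
k=1: B_{2}/(2)! × [f^{(1)}(38) − f^{(1)}(2)] = 1/12 × (0.0263158 − 0.500000) = -0.0394737.
After k=1: 102.968.
k=2: B_{4}/(4)! × [f^{(3)}(38) − f^{(3)}(2)] = −1/720 × (3.64485e-05 − 0.250000) = 0.000347172.
After k=2: 102.968.
k=3: B_{6}/(6)! × [f^{(5)}(38) − f^{(5)}(2)] = 1/30240 × (3.02896e-07 − 0.750000) = -2.48016e-05.
After k=3: 102.968.
k=4: B_{8}/(8)! × [f^{(7)}(38) − f^{(7)}(2)] = −1/1209600 × (6.29285e-09 − 5.62500) = 4.65030e-06.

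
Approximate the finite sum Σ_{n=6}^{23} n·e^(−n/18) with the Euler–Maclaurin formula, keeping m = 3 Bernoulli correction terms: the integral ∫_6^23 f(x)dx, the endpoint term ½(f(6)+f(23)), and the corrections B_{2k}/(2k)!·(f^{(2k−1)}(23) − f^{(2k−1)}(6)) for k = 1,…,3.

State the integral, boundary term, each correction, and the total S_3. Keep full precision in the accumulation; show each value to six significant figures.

The integral term ∫_6^23 x·e^(−x/18) dx = 103.894.
Endpoint term: (f(6) + f(23))/2 = (4.29919 + 6.40908)/2 = 5.35414.
Running total after boundary: 109.248.
k=1: B_{2}/(2)! × [f^{(1)}(23) − f^{(1)}(6)] = 1/12 × (-0.0774044 − 0.477688) = -0.0462577.
Running total after k=1: 109.201.
k=2: B_{4}/(4)! × [f^{(3)}(23) − f^{(3)}(6)] = −1/720 × (0.00148120 − 0.00589738) = 6.13359e-06.
Running total after k=2: 109.201.
k=3: B_{6}/(6)! × [f^{(5)}(23) − f^{(5)}(6)] = 1/30240 × (9.88053e-06 − 3.18531e-05) = -7.26607e-10.

S_3 ≈ 109.201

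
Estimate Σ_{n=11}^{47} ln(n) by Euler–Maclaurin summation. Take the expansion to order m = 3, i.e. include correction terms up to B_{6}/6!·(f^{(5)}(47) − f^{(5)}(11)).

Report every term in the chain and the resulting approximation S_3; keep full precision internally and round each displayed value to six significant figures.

S_3 ≈ 121.698

Integral: ∫_11^47 ln(x) dx = 118.580.
Boundary: ½(f(11) + f(47)) = ½(2.39790 + 3.85015) = 3.12402.
So far: 121.704.
k=1: B_{2}/(2)! × [f^{(1)}(47) − f^{(1)}(11)] = 1/12 × (0.0212766 − 0.0909091) = -0.00580271.
Partial sum through k=1: 121.698.
k=2: B_{4}/(4)! × [f^{(3)}(47) − f^{(3)}(11)] = −1/720 × (1.92636e-05 − 0.00150263) = 2.06023e-06.
Partial sum through k=2: 121.698.
k=3: B_{6}/(6)! × [f^{(5)}(47) − f^{(5)}(11)] = 1/30240 × (1.04646e-07 − 0.000149021) = -4.92449e-09.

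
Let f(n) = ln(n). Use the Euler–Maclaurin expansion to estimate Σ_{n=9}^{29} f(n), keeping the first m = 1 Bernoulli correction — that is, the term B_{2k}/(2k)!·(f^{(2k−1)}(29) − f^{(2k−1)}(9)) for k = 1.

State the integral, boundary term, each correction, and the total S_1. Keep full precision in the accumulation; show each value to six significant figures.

∫_9^29 ln(x) dx evaluates to 57.8766.
Endpoint term: (f(9) + f(29))/2 = (2.19722 + 3.36730)/2 = 2.78226.
Running total after boundary: 60.6588.
Correction k=1: B_{2}/2! · (f^{(1)}(29) − f^{(1)}(9)) = 1/12 · (0.0344828 − 0.111111) = -0.00638570.

S_1 ≈ 60.6524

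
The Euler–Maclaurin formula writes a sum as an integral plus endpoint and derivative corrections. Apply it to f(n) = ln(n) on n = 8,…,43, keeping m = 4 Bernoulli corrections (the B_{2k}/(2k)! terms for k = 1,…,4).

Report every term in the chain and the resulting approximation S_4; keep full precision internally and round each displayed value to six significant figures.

S_4 ≈ 113.008

Integral: ∫_8^43 ln(x) dx = 110.096.
Endpoint term: (f(8) + f(43))/2 = (2.07944 + 3.76120)/2 = 2.92032.
Running total after boundary: 113.016.
k=1: B_{2}/(2)! × [f^{(1)}(43) − f^{(1)}(8)] = 1/12 × (0.0232558 − 0.125000) = -0.00847868.
After k=1: 113.008.
k=2: B_{4}/(4)! × [f^{(3)}(43) − f^{(3)}(8)] = −1/720 × (2.51550e-05 − 0.00390625) = 5.39041e-06.
After k=2: 113.008.
k=3: B_{6}/(6)! × [f^{(5)}(43) − f^{(5)}(8)] = 1/30240 × (1.63256e-07 − 0.000732422) = -2.42149e-08.
After k=3: 113.008.
k=4: B_{8}/(8)! × [f^{(7)}(43) − f^{(7)}(8)] = −1/1209600 × (2.64883e-09 − 0.000343323) = 2.83829e-10.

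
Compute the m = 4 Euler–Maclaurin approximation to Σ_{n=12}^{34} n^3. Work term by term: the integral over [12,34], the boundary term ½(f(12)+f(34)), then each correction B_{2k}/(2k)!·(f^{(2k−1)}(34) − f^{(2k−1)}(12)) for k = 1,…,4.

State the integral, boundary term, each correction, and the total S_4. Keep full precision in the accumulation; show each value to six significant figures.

S_4 ≈ 349669

The integral term ∫_12^34 x^3 dx = 328900.
½[f(12) + f(34)] = ½[1728.00 + 39304.0] = 20516.0.
Integral + boundary = 349416.
Correction k=1: B_{2}/2! · (f^{(1)}(34) − f^{(1)}(12)) = 1/12 · (3468.00 − 432.000) = 253.000.
Running total after k=1: 349669.
Correction k=2: B_{4}/4! · (f^{(3)}(34) − f^{(3)}(12)) = −1/720 · (6.00000 − 6.00000) = 0.00000.
Running total after k=2: 349669.
Correction k=3: B_{6}/6! · (f^{(5)}(34) − f^{(5)}(12)) = 1/30240 · (0.00000 − 0.00000) = 0.00000.
Running total after k=3: 349669.
Correction k=4: B_{8}/8! · (f^{(7)}(34) − f^{(7)}(12)) = −1/1209600 · (0.00000 − 0.00000) = 0.00000.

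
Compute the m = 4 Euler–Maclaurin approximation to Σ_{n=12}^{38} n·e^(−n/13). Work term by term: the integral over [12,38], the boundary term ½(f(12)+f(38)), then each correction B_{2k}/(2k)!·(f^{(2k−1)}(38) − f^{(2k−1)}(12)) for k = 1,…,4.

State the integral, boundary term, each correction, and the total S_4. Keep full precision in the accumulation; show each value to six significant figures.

∫_12^38 x·e^(−x/13) dx evaluates to 93.4726.
½[f(12) + f(38)] = ½[4.76754 + 2.04318] = 3.40536.
So far: 96.8780.
k=1: B_{2}/(2)! × [f^{(1)}(38) − f^{(1)}(12)] = 1/12 × (-0.103400 − 0.0305611) = -0.0111634.
Running total after k=1: 96.8668.
k=2: B_{4}/(4)! × [f^{(3)}(38) − f^{(3)}(12)] = −1/720 × (2.44734e-05 − 0.00488255) = 6.74733e-06.
Running total after k=2: 96.8668.
k=3: B_{6}/(6)! × [f^{(5)}(38) − f^{(5)}(12)] = 1/30240 × (3.90995e-06 − 5.67116e-05) = -1.74609e-09.
Running total after k=3: 96.8668.
k=4: B_{8}/(8)! × [f^{(7)}(38) − f^{(7)}(12)] = −1/1209600 × (4.54147e-08 − 5.00192e-07) = 3.75973e-13.

S_4 ≈ 96.8668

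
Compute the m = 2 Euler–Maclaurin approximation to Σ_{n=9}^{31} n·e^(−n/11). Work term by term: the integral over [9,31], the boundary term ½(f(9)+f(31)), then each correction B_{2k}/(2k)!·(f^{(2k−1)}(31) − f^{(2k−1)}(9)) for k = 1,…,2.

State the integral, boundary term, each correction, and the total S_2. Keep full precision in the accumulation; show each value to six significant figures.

S_2 ≈ 72.3786

Integral: ∫_9^31 x·e^(−x/11) dx = 69.4832.
½[f(9) + f(31)] = ½[3.97110 + 1.85115] = 2.91112.
So far: 72.3944.
Correction k=1: B_{2}/2! · (f^{(1)}(31) − f^{(1)}(9)) = 1/12 · (-0.108572 − 0.0802242) = -0.0157330.
After k=1: 72.3786.
Correction k=2: B_{4}/4! · (f^{(3)}(31) − f^{(3)}(9)) = −1/720 · (8.97286e-05 − 0.00795612) = 1.09255e-05.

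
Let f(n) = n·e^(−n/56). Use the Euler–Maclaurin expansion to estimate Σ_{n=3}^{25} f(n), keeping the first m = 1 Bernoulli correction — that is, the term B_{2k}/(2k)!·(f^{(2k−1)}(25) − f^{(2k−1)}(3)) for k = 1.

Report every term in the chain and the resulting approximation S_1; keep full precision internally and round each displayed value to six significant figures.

S_1 ≈ 238.404

∫_3^25 x·e^(−x/56) dx evaluates to 229.028.
½[f(3) + f(25)] = ½[2.84351 + 15.9977] = 9.42063.
Running total after boundary: 238.449.
k=1: B_{2}/(2)! × [f^{(1)}(25) − f^{(1)}(3)] = 1/12 × (0.354236 − 0.897061) = -0.0452355.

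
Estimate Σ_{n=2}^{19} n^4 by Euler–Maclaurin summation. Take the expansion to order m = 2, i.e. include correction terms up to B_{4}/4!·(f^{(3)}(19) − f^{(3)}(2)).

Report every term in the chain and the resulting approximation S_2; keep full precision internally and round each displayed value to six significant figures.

S_2 ≈ 562665

Integral: ∫_2^19 x^4 dx = 495213.
Endpoint term: (f(2) + f(19))/2 = (16.0000 + 130321)/2 = 65168.5.
Running total after boundary: 560382.
k=1: B_{2}/(2)! × [f^{(1)}(19) − f^{(1)}(2)] = 1/12 × (27436.0 − 32.0000) = 2283.67.
Partial sum through k=1: 562666.
k=2: B_{4}/(4)! × [f^{(3)}(19) − f^{(3)}(2)] = −1/720 × (456.000 − 48.0000) = -0.566667.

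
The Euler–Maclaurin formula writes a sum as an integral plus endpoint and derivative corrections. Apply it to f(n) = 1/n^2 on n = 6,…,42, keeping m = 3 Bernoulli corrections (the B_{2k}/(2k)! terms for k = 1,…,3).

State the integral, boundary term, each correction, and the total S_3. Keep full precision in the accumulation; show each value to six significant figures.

∫_6^42 1/x^2 dx evaluates to 0.142857.
Endpoint term: (f(6) + f(42))/2 = (0.0277778 + 0.000566893)/2 = 0.0141723.
So far: 0.157029.
Correction k=1: B_{2}/2! · (f^{(1)}(42) − f^{(1)}(6)) = 1/12 · (-2.69949e-05 − (-0.00925926)) = 0.000769355.
After k=1: 0.157799.
Correction k=2: B_{4}/4! · (f^{(3)}(42) − f^{(3)}(6)) = −1/720 · (-1.83639e-07 − (-0.00308642)) = -4.28644e-06.
After k=2: 0.157795.
Correction k=3: B_{6}/6! · (f^{(5)}(42) − f^{(5)}(6)) = 1/30240 · (-3.12311e-09 − (-0.00257202)) = 8.50534e-08.

S_3 ≈ 0.157795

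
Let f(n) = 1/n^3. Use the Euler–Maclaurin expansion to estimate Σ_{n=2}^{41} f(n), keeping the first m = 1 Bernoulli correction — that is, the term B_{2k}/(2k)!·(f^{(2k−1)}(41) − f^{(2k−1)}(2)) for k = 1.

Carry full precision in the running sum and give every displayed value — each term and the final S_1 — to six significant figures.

S_1 ≈ 0.202835

Integral: ∫_2^41 1/x^3 dx = 0.124703.
½[f(2) + f(41)] = ½[0.125000 + 1.45094e-05] = 0.0625073.
Running total after boundary: 0.187210.
Correction k=1: B_{2}/2! · (f^{(1)}(41) − f^{(1)}(2)) = 1/12 · (-1.06166e-06 − (-0.187500)) = 0.0156249.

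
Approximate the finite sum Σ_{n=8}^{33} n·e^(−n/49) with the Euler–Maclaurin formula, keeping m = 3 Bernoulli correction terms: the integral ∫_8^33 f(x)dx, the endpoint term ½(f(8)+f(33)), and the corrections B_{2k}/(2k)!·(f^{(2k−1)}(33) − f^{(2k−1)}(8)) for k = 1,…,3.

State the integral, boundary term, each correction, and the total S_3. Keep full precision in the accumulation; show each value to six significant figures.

Integral: ∫_8^33 x·e^(−x/49) dx = 323.355.
½[f(8) + f(33)] = ½[6.79493 + 16.8279] = 11.8114.
Integral + boundary = 335.166.
Order-1 term: 1/12 · (0.166510 − 0.710694) = -0.0453487.
Partial sum through k=1: 335.121.
Order-2 term: −1/720 · (0.000494120 − 0.00100351) = 7.07485e-07.
Partial sum through k=2: 335.121.
Order-3 term: 1/30240 · (3.82711e-07 − 7.12628e-07) = -1.09099e-11.

S_3 ≈ 335.121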